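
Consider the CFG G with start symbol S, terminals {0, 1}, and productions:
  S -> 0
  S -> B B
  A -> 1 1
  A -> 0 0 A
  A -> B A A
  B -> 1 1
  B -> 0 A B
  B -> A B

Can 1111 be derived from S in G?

S ⇒ BB ⇒ 11B ⇒ 1111

yes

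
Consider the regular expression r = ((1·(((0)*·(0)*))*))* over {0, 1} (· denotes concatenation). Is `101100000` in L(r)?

Split into 3 pieces 10 · 1 · 100000; each matches (1·(((0)*·(0)*))*).

yes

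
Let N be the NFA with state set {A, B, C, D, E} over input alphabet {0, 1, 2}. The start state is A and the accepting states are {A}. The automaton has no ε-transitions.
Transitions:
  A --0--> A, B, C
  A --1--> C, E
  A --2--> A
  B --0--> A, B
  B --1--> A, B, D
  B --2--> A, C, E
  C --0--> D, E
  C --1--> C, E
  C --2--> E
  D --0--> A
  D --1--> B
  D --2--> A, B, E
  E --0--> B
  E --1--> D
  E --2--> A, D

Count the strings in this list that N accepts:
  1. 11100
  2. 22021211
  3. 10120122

3

11100: accepted
22021211: accepted
10120122: accepted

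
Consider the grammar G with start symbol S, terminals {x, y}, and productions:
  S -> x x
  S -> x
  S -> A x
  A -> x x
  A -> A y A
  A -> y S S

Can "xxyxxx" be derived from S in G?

yes

S ⇒ Ax ⇒ AyAx ⇒ xxyAx ⇒ xxyxxx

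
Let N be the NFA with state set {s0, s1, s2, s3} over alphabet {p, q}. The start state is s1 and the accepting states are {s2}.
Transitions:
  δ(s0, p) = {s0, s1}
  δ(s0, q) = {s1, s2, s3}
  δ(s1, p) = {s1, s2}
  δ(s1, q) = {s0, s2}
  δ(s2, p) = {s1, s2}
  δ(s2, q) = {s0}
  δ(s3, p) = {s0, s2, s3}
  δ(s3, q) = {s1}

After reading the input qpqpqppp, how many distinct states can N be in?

Start: {s1}
read q: {s0, s2}
read p: {s0, s1, s2}
read q: {s0, s1, s2, s3}
read p: {s0, s1, s2, s3}
read q: {s0, s1, s2, s3}
read p: {s0, s1, s2, s3}
read p: {s0, s1, s2, s3}
read p: {s0, s1, s2, s3}
Final reachable set {s0, s1, s2, s3} has 4 states.

4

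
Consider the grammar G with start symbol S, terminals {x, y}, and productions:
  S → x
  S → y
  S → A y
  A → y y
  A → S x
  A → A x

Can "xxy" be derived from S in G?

S ⇒ Ay ⇒ Sxy ⇒ xxy

yes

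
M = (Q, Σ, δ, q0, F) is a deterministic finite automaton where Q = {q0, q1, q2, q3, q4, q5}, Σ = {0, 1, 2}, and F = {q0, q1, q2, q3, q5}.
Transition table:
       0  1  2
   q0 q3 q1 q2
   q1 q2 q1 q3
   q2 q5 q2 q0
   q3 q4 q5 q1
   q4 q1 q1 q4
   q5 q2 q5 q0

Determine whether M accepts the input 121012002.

rejected

q0 --1--> q1
q1 --2--> q3
q3 --1--> q5
q5 --0--> q2
q2 --1--> q2
q2 --2--> q0
q0 --0--> q3
q3 --0--> q4
q4 --2--> q4
End in state q4, which is not an accepting state.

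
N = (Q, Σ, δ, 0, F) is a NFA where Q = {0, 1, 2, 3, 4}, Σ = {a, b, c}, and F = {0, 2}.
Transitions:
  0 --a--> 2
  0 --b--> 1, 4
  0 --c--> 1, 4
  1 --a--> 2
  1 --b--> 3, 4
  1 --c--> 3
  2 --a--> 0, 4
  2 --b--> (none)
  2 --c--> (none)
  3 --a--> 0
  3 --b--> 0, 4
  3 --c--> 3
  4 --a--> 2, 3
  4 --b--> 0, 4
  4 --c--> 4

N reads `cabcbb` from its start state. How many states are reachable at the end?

Start: {0}
read c: {1, 4}
read a: {2, 3}
read b: {0, 4}
read c: {1, 4}
read b: {0, 3, 4}
read b: {0, 1, 4}
Final reachable set {0, 1, 4} has 3 states.

3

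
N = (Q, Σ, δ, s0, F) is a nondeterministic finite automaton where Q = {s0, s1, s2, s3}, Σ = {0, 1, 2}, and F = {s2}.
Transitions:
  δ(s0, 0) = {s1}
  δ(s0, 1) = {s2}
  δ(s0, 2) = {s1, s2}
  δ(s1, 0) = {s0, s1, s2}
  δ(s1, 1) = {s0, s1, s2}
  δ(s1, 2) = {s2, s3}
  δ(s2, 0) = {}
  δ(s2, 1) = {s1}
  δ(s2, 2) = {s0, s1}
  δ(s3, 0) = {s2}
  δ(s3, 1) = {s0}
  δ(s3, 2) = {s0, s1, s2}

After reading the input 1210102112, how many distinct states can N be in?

4

Start: {s0}
read 1: {s2}
read 2: {s0, s1}
read 1: {s0, s1, s2}
read 0: {s0, s1, s2}
read 1: {s0, s1, s2}
read 0: {s0, s1, s2}
read 2: {s0, s1, s2, s3}
read 1: {s0, s1, s2}
read 1: {s0, s1, s2}
read 2: {s0, s1, s2, s3}
Final reachable set {s0, s1, s2, s3} has 4 states.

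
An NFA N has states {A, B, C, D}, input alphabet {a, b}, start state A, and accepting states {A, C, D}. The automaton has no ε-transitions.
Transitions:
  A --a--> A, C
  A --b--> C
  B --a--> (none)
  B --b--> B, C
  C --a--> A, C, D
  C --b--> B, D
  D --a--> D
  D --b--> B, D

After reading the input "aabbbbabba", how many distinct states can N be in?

Start: {A}
read a: {A, C}
read a: {A, C, D}
read b: {B, C, D}
read b: {B, C, D}
read b: {B, C, D}
read b: {B, C, D}
read a: {A, C, D}
read b: {B, C, D}
read b: {B, C, D}
read a: {A, C, D}
Final reachable set {A, C, D} has 3 states.

3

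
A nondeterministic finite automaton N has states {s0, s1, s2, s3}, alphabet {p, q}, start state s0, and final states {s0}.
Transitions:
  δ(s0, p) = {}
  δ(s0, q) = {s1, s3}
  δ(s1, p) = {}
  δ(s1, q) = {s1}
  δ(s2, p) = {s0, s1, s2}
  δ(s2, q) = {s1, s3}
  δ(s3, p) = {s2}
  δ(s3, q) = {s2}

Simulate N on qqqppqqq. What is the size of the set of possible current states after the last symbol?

2

Start: {s0}
read q: {s1, s3}
read q: {s1, s2}
read q: {s1, s3}
read p: {s2}
read p: {s0, s1, s2}
read q: {s1, s3}
read q: {s1, s2}
read q: {s1, s3}
Final reachable set {s1, s3} has 2 states.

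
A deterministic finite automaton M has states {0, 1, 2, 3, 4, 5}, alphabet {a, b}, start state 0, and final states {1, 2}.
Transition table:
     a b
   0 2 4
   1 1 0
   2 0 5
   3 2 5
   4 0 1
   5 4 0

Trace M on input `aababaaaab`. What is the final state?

0 --a--> 2
2 --a--> 0
0 --b--> 4
4 --a--> 0
0 --b--> 4
4 --a--> 0
0 --a--> 2
2 --a--> 0
0 --a--> 2
2 --b--> 5

5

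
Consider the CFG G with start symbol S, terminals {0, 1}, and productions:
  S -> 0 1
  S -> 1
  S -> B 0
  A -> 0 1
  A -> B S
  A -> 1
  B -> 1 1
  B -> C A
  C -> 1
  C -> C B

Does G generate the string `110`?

yes

S ⇒ B0 ⇒ 110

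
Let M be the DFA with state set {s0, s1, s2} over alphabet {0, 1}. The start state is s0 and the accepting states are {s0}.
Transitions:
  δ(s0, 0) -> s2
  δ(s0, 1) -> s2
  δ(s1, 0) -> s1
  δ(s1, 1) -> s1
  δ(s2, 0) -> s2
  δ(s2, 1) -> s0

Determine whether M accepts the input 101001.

s0 --1--> s2
s2 --0--> s2
s2 --1--> s0
s0 --0--> s2
s2 --0--> s2
s2 --1--> s0
End in state s0, which is an accepting state.

accepted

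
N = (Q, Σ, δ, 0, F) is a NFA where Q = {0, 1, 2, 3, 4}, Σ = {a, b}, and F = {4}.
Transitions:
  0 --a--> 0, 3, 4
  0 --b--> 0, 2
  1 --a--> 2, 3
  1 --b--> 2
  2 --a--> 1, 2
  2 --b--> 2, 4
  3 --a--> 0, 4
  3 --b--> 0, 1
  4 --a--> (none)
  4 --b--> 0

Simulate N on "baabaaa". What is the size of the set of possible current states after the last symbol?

5

Start: {0}
read b: {0, 2}
read a: {0, 1, 2, 3, 4}
read a: {0, 1, 2, 3, 4}
read b: {0, 1, 2, 4}
read a: {0, 1, 2, 3, 4}
read a: {0, 1, 2, 3, 4}
read a: {0, 1, 2, 3, 4}
Final reachable set {0, 1, 2, 3, 4} has 5 states.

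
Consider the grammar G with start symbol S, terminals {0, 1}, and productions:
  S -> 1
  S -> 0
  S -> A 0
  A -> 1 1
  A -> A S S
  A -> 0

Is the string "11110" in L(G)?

S ⇒ A0 ⇒ ASS0 ⇒ 11SS0 ⇒ 111S0 ⇒ 11110

yes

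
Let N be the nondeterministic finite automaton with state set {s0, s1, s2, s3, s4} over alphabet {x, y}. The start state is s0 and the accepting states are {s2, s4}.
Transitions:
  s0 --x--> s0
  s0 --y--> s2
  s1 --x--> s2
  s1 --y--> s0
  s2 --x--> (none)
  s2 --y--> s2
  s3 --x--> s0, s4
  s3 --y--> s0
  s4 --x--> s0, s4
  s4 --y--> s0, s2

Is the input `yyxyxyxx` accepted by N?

rejected

Start: {s0}
read y: {s2}
read y: {s2}
read x: {}
The reachable set is empty and stays empty for the remaining 5 symbols.
Reachable ∩ accepting = {} — empty.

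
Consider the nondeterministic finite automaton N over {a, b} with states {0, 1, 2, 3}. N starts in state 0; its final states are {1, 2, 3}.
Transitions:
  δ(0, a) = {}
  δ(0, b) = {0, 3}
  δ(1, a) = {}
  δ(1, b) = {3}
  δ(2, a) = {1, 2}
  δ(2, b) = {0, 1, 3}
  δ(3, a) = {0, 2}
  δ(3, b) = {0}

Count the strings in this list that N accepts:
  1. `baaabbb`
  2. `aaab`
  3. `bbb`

`baaabbb`: accepted
`aaab`: rejected
`bbb`: accepted

2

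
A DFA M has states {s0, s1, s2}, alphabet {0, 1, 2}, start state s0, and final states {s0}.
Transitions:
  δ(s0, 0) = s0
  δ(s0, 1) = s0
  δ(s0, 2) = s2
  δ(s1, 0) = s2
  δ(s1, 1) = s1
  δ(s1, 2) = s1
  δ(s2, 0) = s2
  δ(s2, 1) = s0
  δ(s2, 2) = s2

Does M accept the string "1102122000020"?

s0 --1--> s0
s0 --1--> s0
s0 --0--> s0
s0 --2--> s2
s2 --1--> s0
s0 --2--> s2
s2 --2--> s2
s2 --0--> s2
s2 --0--> s2
s2 --0--> s2
s2 --0--> s2
s2 --2--> s2
s2 --0--> s2
End in state s2, which is not an accepting state.

rejected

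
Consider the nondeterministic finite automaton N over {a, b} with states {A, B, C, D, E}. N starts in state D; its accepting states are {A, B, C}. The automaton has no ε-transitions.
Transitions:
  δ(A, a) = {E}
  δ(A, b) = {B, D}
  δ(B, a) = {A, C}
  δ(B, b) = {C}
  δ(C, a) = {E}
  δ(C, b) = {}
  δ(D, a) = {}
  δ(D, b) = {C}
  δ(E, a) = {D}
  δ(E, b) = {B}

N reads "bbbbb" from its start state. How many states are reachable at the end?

Start: {D}
read b: {C}
read b: {}
The reachable set is empty and stays empty for the remaining 3 symbols.
Final reachable set {} has 0 states.

0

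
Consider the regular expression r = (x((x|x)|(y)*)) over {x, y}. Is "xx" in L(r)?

Split as x·x: x matches x and ((x|x)|(y)*) matches x.

yes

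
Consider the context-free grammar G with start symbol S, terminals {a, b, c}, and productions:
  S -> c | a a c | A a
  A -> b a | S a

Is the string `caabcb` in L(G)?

no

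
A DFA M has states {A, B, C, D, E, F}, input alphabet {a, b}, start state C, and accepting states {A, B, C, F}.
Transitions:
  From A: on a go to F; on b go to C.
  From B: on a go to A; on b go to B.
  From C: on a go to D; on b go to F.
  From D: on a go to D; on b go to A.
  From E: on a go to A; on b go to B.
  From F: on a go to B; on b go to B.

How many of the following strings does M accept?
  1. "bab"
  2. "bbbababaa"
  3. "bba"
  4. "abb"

"bab": accepted
"bbbababaa": accepted
"bba": accepted
"abb": accepted

4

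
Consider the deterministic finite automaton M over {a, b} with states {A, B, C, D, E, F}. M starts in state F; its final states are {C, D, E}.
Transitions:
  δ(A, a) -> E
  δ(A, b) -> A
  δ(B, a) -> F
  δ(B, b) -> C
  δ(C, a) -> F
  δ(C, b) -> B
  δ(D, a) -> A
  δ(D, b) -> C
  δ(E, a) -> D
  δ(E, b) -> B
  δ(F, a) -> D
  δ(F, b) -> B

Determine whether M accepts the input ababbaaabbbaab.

F --a--> D
D --b--> C
C --a--> F
F --b--> B
B --b--> C
C --a--> F
F --a--> D
D --a--> A
A --b--> A
A --b--> A
A --b--> A
A --a--> E
E --a--> D
D --b--> C
End in state C, which is an accepting state.

accepted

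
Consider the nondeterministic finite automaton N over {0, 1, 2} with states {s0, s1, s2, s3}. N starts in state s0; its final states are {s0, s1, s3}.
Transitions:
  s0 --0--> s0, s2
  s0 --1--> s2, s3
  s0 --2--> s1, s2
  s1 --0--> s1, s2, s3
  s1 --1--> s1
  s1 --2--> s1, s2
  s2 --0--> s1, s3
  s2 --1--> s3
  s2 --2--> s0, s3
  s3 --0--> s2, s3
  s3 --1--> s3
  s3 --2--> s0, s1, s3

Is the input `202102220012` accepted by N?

Start: {s0}
read 2: {s1, s2}
read 0: {s1, s2, s3}
read 2: {s0, s1, s2, s3}
read 1: {s1, s2, s3}
read 0: {s1, s2, s3}
read 2: {s0, s1, s2, s3}
read 2: {s0, s1, s2, s3}
read 2: {s0, s1, s2, s3}
read 0: {s0, s1, s2, s3}
read 0: {s0, s1, s2, s3}
read 1: {s1, s2, s3}
read 2: {s0, s1, s2, s3}
Reachable ∩ accepting = {s0, s1, s3} — nonempty.

accepted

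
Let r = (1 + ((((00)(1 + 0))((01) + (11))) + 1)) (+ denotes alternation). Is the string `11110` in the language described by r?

no

Neither 1 nor ((((00)(1+0))((01)+(11)))+1) matches 11110.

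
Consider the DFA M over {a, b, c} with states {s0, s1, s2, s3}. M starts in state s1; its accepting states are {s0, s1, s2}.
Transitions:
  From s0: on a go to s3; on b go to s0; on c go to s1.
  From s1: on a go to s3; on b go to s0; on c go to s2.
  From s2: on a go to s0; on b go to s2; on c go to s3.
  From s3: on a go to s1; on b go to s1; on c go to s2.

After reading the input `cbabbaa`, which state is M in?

s1 --c--> s2
s2 --b--> s2
s2 --a--> s0
s0 --b--> s0
s0 --b--> s0
s0 --a--> s3
s3 --a--> s1

s1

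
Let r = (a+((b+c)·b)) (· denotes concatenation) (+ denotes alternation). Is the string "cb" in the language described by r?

The right alternative ((b+c)·b) matches cb.

yes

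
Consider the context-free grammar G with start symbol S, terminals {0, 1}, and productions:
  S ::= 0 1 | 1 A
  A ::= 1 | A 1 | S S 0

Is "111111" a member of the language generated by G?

yes

S ⇒ 1A ⇒ 1A1 ⇒ 1A11 ⇒ 1A111 ⇒ 1A1111 ⇒ 111111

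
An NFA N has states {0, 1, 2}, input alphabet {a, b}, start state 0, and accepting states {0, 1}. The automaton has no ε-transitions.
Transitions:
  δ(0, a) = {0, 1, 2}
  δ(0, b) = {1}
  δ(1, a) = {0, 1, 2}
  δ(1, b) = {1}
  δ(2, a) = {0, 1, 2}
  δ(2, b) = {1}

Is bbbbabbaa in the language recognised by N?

Start: {0}
read b: {1}
read b: {1}
read b: {1}
read b: {1}
read a: {0, 1, 2}
read b: {1}
read b: {1}
read a: {0, 1, 2}
read a: {0, 1, 2}
Reachable ∩ accepting = {0, 1} — nonempty.

accepted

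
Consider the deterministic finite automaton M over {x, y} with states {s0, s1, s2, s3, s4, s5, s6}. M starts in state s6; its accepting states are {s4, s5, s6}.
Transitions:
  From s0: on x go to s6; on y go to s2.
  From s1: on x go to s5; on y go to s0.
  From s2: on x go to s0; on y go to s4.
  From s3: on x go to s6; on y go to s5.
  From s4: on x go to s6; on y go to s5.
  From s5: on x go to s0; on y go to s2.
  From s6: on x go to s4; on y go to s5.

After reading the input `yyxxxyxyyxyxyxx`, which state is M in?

s6

s6 --y--> s5
s5 --y--> s2
s2 --x--> s0
s0 --x--> s6
s6 --x--> s4
s4 --y--> s5
s5 --x--> s0
s0 --y--> s2
s2 --y--> s4
s4 --x--> s6
s6 --y--> s5
s5 --x--> s0
s0 --y--> s2
s2 --x--> s0
s0 --x--> s6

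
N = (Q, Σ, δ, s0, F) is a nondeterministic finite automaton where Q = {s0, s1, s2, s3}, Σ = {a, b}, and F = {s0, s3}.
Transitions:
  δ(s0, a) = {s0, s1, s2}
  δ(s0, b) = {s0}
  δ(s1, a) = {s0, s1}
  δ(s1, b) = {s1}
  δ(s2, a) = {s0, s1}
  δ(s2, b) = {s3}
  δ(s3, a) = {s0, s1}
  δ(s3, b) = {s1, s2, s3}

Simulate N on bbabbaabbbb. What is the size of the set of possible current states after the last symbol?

Start: {s0}
read b: {s0}
read b: {s0}
read a: {s0, s1, s2}
read b: {s0, s1, s3}
read b: {s0, s1, s2, s3}
read a: {s0, s1, s2}
read a: {s0, s1, s2}
read b: {s0, s1, s3}
read b: {s0, s1, s2, s3}
read b: {s0, s1, s2, s3}
read b: {s0, s1, s2, s3}
Final reachable set {s0, s1, s2, s3} has 4 states.

4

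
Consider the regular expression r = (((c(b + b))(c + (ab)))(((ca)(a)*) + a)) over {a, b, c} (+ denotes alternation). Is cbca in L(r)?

yes

Split as cbc·a: ((c(b+b))(c+(ab))) matches cbc and (((ca)(a)*)+a) matches a.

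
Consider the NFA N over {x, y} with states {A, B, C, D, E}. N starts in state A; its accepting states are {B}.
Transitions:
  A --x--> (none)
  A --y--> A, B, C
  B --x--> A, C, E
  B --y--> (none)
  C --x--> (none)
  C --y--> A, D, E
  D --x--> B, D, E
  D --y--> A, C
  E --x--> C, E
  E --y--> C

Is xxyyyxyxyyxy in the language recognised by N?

Start: {A}
read x: {}
The reachable set is empty and stays empty for the remaining 11 symbols.
Reachable ∩ accepting = {} — empty.

rejected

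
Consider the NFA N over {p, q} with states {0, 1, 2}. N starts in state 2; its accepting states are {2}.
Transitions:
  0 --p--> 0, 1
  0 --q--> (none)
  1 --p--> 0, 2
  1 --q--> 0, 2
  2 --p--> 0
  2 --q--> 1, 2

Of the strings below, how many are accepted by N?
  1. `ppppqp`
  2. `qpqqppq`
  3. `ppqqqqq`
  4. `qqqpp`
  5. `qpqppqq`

5

`ppppqp`: accepted
`qpqqppq`: accepted
`ppqqqqq`: accepted
`qqqpp`: accepted
`qpqppqq`: accepted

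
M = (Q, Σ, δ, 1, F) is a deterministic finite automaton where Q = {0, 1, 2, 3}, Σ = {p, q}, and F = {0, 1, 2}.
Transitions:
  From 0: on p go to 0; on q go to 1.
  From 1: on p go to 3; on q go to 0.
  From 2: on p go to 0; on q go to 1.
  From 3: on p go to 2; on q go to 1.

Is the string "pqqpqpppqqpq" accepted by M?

1 --p--> 3
3 --q--> 1
1 --q--> 0
0 --p--> 0
0 --q--> 1
1 --p--> 3
3 --p--> 2
2 --p--> 0
0 --q--> 1
1 --q--> 0
0 --p--> 0
0 --q--> 1
End in state 1, which is an accepting state.

accepted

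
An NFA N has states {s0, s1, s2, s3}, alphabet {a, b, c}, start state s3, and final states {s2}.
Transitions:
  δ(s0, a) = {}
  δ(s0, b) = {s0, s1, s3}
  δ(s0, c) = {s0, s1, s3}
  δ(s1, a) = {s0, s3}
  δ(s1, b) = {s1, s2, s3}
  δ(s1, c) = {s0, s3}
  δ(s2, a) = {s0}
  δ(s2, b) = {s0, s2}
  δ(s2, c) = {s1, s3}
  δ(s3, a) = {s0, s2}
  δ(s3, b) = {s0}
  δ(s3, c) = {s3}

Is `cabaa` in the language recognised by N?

Start: {s3}
read c: {s3}
read a: {s0, s2}
read b: {s0, s1, s2, s3}
read a: {s0, s2, s3}
read a: {s0, s2}
Reachable ∩ accepting = {s2} — nonempty.

accepted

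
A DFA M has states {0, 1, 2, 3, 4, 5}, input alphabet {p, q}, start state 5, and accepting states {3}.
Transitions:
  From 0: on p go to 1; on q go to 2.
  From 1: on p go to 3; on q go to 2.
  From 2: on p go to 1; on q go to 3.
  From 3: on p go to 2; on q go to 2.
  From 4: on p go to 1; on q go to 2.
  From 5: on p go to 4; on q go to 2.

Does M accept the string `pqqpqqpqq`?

accepted

5 --p--> 4
4 --q--> 2
2 --q--> 3
3 --p--> 2
2 --q--> 3
3 --q--> 2
2 --p--> 1
1 --q--> 2
2 --q--> 3
End in state 3, which is an accepting state.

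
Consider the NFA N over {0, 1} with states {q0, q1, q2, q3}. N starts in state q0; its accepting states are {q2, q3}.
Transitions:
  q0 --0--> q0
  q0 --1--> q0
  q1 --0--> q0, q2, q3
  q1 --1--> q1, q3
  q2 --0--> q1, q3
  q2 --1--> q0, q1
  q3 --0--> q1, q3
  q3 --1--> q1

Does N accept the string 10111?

Start: {q0}
read 1: {q0}
read 0: {q0}
read 1: {q0}
read 1: {q0}
read 1: {q0}
Reachable ∩ accepting = {} — empty.

rejected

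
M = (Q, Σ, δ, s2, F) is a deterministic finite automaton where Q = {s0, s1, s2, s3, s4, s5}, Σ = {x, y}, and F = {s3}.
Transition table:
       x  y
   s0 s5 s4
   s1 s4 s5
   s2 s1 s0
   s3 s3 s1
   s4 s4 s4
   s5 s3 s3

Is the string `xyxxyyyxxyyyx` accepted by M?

s2 --x--> s1
s1 --y--> s5
s5 --x--> s3
s3 --x--> s3
s3 --y--> s1
s1 --y--> s5
s5 --y--> s3
s3 --x--> s3
s3 --x--> s3
s3 --y--> s1
s1 --y--> s5
s5 --y--> s3
s3 --x--> s3
End in state s3, which is an accepting state.

accepted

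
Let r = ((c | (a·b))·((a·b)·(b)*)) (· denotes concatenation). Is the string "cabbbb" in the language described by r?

Split as c·abbbb: (c|(a·b)) matches c and ((a·b)·(b)*) matches abbbb.

yes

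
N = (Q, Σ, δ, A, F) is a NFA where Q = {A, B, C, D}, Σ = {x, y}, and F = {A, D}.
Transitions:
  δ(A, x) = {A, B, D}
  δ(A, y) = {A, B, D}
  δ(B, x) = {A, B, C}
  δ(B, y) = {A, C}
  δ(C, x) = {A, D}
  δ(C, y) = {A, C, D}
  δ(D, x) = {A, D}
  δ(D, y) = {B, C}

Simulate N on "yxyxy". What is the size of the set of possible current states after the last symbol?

4

Start: {A}
read y: {A, B, D}
read x: {A, B, C, D}
read y: {A, B, C, D}
read x: {A, B, C, D}
read y: {A, B, C, D}
Final reachable set {A, B, C, D} has 4 states.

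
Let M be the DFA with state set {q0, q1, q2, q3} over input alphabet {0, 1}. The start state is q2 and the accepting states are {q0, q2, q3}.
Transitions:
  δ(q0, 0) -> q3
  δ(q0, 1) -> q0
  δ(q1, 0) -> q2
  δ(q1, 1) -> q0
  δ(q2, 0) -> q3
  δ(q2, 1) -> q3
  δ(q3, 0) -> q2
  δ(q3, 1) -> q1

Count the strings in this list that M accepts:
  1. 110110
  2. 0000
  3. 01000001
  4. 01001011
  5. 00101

4

110110: accepted
0000: accepted
01000001: accepted
01001011: rejected
00101: accepted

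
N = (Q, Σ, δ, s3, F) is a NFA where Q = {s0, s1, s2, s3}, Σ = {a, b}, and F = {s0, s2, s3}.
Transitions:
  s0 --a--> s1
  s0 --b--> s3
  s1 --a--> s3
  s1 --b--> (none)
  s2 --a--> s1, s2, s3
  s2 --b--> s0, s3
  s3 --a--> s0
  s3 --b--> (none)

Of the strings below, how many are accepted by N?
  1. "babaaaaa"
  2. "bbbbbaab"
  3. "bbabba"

0

"babaaaaa": rejected
"bbbbbaab": rejected
"bbabba": rejected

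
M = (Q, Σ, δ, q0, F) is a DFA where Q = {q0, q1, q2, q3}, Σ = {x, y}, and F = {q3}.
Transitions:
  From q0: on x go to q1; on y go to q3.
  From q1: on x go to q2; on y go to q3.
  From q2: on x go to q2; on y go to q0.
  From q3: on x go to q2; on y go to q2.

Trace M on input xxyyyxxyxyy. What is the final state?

q0 --x--> q1
q1 --x--> q2
q2 --y--> q0
q0 --y--> q3
q3 --y--> q2
q2 --x--> q2
q2 --x--> q2
q2 --y--> q0
q0 --x--> q1
q1 --y--> q3
q3 --y--> q2

q2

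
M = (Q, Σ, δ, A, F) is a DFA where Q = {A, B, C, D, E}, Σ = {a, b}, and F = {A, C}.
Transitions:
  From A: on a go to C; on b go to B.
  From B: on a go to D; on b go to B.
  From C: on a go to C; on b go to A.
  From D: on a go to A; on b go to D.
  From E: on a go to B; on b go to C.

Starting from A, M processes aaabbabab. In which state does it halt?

B

A --a--> C
C --a--> C
C --a--> C
C --b--> A
A --b--> B
B --a--> D
D --b--> D
D --a--> A
A --b--> B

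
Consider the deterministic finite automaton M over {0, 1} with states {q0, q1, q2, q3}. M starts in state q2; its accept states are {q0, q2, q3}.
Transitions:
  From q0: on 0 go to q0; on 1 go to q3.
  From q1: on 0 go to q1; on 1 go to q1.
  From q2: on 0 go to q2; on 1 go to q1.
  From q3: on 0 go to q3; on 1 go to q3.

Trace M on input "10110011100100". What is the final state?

q1

q2 --1--> q1
q1 --0--> q1
q1 --1--> q1
q1 --1--> q1
q1 --0--> q1
q1 --0--> q1
q1 --1--> q1
q1 --1--> q1
q1 --1--> q1
q1 --0--> q1
q1 --0--> q1
q1 --1--> q1
q1 --0--> q1
q1 --0--> q1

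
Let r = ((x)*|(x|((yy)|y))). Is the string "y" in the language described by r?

The right alternative (x|((yy)|y)) matches y.

yes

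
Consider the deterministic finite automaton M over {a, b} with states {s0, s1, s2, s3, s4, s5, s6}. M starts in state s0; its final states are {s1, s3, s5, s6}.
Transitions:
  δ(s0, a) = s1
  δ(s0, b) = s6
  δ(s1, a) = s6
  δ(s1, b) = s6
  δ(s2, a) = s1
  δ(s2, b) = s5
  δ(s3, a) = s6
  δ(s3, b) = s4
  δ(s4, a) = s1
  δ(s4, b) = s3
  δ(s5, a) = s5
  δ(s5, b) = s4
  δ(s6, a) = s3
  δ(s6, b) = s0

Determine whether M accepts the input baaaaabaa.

accepted

s0 --b--> s6
s6 --a--> s3
s3 --a--> s6
s6 --a--> s3
s3 --a--> s6
s6 --a--> s3
s3 --b--> s4
s4 --a--> s1
s1 --a--> s6
End in state s6, which is an accepting state.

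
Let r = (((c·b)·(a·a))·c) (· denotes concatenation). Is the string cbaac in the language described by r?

Split as cbaa·c: ((c·b)·(a·a)) matches cbaa and c matches c.

yes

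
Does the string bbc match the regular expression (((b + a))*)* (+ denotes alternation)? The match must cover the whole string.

no

bbc cannot be split into zero or more pieces each matching ((b+a))*.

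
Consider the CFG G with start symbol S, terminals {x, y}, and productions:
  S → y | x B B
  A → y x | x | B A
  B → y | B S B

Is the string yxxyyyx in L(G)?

no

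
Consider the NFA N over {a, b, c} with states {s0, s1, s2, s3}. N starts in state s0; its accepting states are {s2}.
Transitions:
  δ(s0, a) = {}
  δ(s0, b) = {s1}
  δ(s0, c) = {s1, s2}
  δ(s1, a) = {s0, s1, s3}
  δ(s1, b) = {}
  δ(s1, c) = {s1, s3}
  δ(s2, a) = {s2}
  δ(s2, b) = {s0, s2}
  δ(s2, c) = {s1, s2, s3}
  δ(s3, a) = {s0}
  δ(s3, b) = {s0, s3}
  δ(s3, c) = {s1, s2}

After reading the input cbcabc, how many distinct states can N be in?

3

Start: {s0}
read c: {s1, s2}
read b: {s0, s2}
read c: {s1, s2, s3}
read a: {s0, s1, s2, s3}
read b: {s0, s1, s2, s3}
read c: {s1, s2, s3}
Final reachable set {s1, s2, s3} has 3 states.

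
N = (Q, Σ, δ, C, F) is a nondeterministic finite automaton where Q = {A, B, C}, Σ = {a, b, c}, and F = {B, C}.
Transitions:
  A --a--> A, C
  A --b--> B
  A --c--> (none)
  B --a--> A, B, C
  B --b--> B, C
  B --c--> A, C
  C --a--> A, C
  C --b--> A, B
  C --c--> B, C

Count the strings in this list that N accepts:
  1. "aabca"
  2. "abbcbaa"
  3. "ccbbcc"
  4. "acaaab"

"aabca": accepted
"abbcbaa": accepted
"ccbbcc": accepted
"acaaab": accepted

4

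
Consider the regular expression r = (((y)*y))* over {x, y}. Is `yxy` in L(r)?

no

yxy cannot be split into zero or more pieces each matching ((y)*y).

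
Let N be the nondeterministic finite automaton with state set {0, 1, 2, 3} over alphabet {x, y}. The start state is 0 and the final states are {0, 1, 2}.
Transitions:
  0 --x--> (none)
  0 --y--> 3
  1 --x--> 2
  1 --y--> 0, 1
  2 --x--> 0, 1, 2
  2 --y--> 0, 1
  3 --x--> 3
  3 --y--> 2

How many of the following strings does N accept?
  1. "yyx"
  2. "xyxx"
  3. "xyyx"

1

"yyx": accepted
"xyxx": rejected
"xyyx": rejected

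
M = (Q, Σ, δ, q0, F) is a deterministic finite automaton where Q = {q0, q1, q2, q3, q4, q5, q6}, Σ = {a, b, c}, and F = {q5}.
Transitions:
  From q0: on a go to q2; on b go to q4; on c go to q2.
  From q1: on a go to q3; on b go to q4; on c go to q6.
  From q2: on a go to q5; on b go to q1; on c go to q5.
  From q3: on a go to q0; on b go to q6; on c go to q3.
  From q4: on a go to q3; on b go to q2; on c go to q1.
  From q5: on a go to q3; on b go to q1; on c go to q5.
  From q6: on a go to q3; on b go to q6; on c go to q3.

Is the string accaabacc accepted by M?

q0 --a--> q2
q2 --c--> q5
q5 --c--> q5
q5 --a--> q3
q3 --a--> q0
q0 --b--> q4
q4 --a--> q3
q3 --c--> q3
q3 --c--> q3
End in state q3, which is not an accepting state.

rejected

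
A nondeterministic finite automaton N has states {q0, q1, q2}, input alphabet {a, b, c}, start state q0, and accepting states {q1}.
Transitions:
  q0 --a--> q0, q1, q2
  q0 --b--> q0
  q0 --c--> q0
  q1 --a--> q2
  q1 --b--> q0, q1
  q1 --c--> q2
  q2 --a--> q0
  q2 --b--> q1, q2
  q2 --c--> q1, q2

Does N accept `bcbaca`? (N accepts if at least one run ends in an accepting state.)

accepted

Start: {q0}
read b: {q0}
read c: {q0}
read b: {q0}
read a: {q0, q1, q2}
read c: {q0, q1, q2}
read a: {q0, q1, q2}
Reachable ∩ accepting = {q1} — nonempty.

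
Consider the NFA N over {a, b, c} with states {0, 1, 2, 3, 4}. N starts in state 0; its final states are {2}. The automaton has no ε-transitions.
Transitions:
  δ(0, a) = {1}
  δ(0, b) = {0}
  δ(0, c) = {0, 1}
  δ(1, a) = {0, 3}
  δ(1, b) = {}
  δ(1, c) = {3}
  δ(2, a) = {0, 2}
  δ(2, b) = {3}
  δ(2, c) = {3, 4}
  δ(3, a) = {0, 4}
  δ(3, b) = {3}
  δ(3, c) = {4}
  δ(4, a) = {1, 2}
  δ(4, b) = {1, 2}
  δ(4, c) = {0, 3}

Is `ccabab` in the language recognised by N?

Start: {0}
read c: {0, 1}
read c: {0, 1, 3}
read a: {0, 1, 3, 4}
read b: {0, 1, 2, 3}
read a: {0, 1, 2, 3, 4}
read b: {0, 1, 2, 3}
Reachable ∩ accepting = {2} — nonempty.

accepted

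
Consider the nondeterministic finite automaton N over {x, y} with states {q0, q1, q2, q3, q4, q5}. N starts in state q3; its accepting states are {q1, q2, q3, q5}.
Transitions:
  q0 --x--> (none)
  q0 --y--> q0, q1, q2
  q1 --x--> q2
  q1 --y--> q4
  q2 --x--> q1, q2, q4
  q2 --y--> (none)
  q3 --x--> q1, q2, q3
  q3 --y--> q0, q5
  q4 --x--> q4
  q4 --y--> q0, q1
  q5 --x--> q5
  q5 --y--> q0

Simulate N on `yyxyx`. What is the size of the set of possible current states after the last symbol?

2

Start: {q3}
read y: {q0, q5}
read y: {q0, q1, q2}
read x: {q1, q2, q4}
read y: {q0, q1, q4}
read x: {q2, q4}
Final reachable set {q2, q4} has 2 states.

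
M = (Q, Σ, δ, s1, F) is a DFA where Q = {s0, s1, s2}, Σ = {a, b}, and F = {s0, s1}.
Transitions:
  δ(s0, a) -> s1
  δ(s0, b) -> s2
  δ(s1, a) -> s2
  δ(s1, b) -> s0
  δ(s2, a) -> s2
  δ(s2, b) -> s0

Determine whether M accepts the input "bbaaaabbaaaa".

s1 --b--> s0
s0 --b--> s2
s2 --a--> s2
s2 --a--> s2
s2 --a--> s2
s2 --a--> s2
s2 --b--> s0
s0 --b--> s2
s2 --a--> s2
s2 --a--> s2
s2 --a--> s2
s2 --a--> s2
End in state s2, which is not an accepting state.

rejected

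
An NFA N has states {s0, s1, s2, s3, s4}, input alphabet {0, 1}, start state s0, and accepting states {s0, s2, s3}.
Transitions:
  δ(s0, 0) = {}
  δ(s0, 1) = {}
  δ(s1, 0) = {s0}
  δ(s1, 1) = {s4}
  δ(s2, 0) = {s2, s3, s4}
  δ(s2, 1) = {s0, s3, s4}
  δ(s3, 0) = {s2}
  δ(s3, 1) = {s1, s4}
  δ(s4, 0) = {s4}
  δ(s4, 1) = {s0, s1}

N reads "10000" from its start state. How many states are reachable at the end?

Start: {s0}
read 1: {}
The reachable set is empty and stays empty for the remaining 4 symbols.
Final reachable set {} has 0 states.

0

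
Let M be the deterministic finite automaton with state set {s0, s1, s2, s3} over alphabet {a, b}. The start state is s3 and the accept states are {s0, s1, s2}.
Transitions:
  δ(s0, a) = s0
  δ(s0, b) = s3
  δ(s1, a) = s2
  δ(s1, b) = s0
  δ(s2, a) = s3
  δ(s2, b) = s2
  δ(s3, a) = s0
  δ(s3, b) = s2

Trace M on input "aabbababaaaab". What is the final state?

s3 --a--> s0
s0 --a--> s0
s0 --b--> s3
s3 --b--> s2
s2 --a--> s3
s3 --b--> s2
s2 --a--> s3
s3 --b--> s2
s2 --a--> s3
s3 --a--> s0
s0 --a--> s0
s0 --a--> s0
s0 --b--> s3

s3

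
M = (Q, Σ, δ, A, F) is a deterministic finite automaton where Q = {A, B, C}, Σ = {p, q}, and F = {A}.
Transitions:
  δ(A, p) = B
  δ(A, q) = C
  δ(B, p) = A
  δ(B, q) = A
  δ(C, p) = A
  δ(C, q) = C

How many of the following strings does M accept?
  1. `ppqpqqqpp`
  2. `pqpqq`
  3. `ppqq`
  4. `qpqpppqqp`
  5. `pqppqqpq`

`ppqpqqqpp`: rejected
`pqpqq`: rejected
`ppqq`: rejected
`qpqpppqqp`: accepted
`pqppqqpq`: rejected

1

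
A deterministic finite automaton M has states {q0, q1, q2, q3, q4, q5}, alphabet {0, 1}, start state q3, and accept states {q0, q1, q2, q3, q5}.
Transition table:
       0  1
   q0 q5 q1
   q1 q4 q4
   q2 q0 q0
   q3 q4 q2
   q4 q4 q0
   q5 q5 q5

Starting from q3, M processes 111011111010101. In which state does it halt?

q3 --1--> q2
q2 --1--> q0
q0 --1--> q1
q1 --0--> q4
q4 --1--> q0
q0 --1--> q1
q1 --1--> q4
q4 --1--> q0
q0 --1--> q1
q1 --0--> q4
q4 --1--> q0
q0 --0--> q5
q5 --1--> q5
q5 --0--> q5
q5 --1--> q5

q5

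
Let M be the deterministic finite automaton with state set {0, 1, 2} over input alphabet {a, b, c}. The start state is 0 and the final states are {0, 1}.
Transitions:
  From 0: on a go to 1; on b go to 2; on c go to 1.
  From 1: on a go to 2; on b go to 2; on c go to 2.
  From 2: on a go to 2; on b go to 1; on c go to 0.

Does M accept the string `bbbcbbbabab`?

accepted

0 --b--> 2
2 --b--> 1
1 --b--> 2
2 --c--> 0
0 --b--> 2
2 --b--> 1
1 --b--> 2
2 --a--> 2
2 --b--> 1
1 --a--> 2
2 --b--> 1
End in state 1, which is an accepting state.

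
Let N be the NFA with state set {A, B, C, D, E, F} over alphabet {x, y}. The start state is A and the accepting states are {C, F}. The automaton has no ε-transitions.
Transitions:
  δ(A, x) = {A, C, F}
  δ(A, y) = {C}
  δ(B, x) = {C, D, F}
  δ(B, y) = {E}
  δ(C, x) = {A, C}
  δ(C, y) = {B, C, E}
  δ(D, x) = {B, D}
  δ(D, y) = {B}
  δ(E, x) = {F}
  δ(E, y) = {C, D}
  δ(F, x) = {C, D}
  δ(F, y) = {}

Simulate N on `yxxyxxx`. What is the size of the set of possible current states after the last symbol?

Start: {A}
read y: {C}
read x: {A, C}
read x: {A, C, F}
read y: {B, C, E}
read x: {A, C, D, F}
read x: {A, B, C, D, F}
read x: {A, B, C, D, F}
Final reachable set {A, B, C, D, F} has 5 states.

5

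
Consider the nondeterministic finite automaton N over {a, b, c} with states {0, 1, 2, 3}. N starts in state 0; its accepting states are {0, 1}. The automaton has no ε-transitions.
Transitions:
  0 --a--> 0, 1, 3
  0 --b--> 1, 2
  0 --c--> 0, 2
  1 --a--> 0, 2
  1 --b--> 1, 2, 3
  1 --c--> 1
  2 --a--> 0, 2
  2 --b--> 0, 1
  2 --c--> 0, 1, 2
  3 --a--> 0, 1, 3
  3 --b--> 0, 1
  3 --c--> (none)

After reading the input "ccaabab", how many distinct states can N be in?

4

Start: {0}
read c: {0, 2}
read c: {0, 1, 2}
read a: {0, 1, 2, 3}
read a: {0, 1, 2, 3}
read b: {0, 1, 2, 3}
read a: {0, 1, 2, 3}
read b: {0, 1, 2, 3}
Final reachable set {0, 1, 2, 3} has 4 states.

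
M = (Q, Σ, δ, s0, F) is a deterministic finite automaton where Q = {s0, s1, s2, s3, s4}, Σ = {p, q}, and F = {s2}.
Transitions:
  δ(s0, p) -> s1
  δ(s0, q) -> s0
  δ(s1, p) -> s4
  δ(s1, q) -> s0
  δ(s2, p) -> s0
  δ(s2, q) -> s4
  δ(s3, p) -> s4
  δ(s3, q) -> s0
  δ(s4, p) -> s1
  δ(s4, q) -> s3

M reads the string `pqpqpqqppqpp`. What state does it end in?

s1

s0 --p--> s1
s1 --q--> s0
s0 --p--> s1
s1 --q--> s0
s0 --p--> s1
s1 --q--> s0
s0 --q--> s0
s0 --p--> s1
s1 --p--> s4
s4 --q--> s3
s3 --p--> s4
s4 --p--> s1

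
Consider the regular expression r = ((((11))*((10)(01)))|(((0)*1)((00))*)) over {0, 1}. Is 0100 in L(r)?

yes

The right alternative (((0)*1)((00))*) matches 0100.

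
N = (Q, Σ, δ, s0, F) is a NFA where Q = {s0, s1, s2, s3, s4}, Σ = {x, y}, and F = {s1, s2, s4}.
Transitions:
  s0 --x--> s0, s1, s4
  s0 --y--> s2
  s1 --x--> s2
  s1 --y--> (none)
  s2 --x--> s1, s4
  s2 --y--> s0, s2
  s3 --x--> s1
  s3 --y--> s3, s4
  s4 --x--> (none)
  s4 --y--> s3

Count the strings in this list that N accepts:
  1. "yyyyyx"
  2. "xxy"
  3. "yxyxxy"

"yyyyyx": accepted
"xxy": accepted
"yxyxxy": accepted

3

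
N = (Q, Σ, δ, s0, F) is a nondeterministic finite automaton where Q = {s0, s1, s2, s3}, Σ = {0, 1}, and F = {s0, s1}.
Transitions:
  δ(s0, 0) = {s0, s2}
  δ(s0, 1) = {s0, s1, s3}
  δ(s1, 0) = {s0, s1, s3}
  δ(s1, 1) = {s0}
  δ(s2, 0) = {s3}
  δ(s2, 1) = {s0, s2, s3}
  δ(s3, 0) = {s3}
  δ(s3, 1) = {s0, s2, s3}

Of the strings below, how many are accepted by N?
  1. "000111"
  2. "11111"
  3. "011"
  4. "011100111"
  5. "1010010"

5

"000111": accepted
"11111": accepted
"011": accepted
"011100111": accepted
"1010010": accepted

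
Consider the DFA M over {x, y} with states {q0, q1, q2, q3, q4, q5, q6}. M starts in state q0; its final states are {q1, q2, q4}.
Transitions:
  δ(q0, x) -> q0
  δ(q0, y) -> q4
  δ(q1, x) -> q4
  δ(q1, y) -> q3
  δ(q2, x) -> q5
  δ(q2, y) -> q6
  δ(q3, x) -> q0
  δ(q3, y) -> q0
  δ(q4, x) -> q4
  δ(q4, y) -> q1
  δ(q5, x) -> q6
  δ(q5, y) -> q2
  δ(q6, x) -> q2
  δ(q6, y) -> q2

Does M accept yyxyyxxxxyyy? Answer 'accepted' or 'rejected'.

rejected

q0 --y--> q4
q4 --y--> q1
q1 --x--> q4
q4 --y--> q1
q1 --y--> q3
q3 --x--> q0
q0 --x--> q0
q0 --x--> q0
q0 --x--> q0
q0 --y--> q4
q4 --y--> q1
q1 --y--> q3
End in state q3, which is not an accepting state.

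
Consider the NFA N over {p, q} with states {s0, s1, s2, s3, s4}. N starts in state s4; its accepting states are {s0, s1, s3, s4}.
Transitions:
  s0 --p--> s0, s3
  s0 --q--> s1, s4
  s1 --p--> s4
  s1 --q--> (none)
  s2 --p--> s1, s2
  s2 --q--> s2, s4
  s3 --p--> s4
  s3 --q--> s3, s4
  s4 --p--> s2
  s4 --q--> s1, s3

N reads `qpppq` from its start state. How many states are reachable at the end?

Start: {s4}
read q: {s1, s3}
read p: {s4}
read p: {s2}
read p: {s1, s2}
read q: {s2, s4}
Final reachable set {s2, s4} has 2 states.

2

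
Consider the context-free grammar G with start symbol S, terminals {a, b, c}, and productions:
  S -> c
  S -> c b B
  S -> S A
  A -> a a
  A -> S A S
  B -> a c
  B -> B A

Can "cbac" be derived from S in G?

yes

S ⇒ cbB ⇒ cbac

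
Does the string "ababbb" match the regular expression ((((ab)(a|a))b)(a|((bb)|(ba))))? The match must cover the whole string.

Split as abab·bb: (((ab)(a|a))b) matches abab and (a|((bb)|(ba))) matches bb.

yes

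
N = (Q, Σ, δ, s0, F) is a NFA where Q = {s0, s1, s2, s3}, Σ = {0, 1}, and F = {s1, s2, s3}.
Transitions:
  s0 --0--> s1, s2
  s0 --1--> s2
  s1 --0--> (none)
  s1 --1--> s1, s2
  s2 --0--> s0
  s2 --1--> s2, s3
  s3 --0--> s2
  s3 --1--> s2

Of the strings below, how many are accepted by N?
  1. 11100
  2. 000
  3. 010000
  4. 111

11100: accepted
000: accepted
010000: accepted
111: accepted

4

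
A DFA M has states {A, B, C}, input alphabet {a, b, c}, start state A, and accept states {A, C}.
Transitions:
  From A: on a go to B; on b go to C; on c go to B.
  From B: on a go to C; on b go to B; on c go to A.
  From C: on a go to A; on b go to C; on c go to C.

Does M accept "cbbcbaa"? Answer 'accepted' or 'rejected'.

A --c--> B
B --b--> B
B --b--> B
B --c--> A
A --b--> C
C --a--> A
A --a--> B
End in state B, which is not an accepting state.

rejected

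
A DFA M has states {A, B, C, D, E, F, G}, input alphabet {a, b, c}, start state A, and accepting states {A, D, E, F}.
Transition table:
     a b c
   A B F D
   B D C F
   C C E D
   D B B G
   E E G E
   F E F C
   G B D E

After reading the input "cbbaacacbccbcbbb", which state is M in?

A --c--> D
D --b--> B
B --b--> C
C --a--> C
C --a--> C
C --c--> D
D --a--> B
B --c--> F
F --b--> F
F --c--> C
C --c--> D
D --b--> B
B --c--> F
F --b--> F
F --b--> F
F --b--> F

F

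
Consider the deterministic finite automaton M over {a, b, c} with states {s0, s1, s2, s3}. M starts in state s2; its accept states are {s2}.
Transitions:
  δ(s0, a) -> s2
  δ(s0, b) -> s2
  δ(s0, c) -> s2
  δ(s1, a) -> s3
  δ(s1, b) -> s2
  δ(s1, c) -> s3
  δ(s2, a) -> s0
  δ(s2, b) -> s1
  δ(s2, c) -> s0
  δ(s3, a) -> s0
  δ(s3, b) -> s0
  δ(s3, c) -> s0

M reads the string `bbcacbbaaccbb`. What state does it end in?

s1

s2 --b--> s1
s1 --b--> s2
s2 --c--> s0
s0 --a--> s2
s2 --c--> s0
s0 --b--> s2
s2 --b--> s1
s1 --a--> s3
s3 --a--> s0
s0 --c--> s2
s2 --c--> s0
s0 --b--> s2
s2 --b--> s1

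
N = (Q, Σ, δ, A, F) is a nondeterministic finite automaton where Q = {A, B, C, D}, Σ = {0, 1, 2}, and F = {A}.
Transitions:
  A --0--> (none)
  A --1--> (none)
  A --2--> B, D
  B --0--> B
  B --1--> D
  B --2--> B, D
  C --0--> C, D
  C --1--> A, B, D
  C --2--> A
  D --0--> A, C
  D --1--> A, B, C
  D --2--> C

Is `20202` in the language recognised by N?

Start: {A}
read 2: {B, D}
read 0: {A, B, C}
read 2: {A, B, D}
read 0: {A, B, C}
read 2: {A, B, D}
Reachable ∩ accepting = {A} — nonempty.

accepted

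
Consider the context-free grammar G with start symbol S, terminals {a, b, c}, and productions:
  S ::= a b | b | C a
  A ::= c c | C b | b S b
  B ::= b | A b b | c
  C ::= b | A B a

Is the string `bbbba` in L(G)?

no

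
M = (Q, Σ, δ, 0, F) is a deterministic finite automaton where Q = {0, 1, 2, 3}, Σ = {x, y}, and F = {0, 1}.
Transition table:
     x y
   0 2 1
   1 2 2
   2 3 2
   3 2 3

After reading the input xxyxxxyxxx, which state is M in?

3

0 --x--> 2
2 --x--> 3
3 --y--> 3
3 --x--> 2
2 --x--> 3
3 --x--> 2
2 --y--> 2
2 --x--> 3
3 --x--> 2
2 --x--> 3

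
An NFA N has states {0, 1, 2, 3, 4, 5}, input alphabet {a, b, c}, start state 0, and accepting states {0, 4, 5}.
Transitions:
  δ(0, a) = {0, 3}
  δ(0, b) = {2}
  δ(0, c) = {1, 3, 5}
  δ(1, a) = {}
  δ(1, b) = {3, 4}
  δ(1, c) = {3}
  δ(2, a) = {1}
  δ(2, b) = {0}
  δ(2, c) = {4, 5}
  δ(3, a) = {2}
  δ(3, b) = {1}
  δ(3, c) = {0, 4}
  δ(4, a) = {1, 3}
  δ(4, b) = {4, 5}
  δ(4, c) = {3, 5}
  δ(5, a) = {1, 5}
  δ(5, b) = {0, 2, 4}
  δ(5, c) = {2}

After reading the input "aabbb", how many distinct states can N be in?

Start: {0}
read a: {0, 3}
read a: {0, 2, 3}
read b: {0, 1, 2}
read b: {0, 2, 3, 4}
read b: {0, 1, 2, 4, 5}
Final reachable set {0, 1, 2, 4, 5} has 5 states.

5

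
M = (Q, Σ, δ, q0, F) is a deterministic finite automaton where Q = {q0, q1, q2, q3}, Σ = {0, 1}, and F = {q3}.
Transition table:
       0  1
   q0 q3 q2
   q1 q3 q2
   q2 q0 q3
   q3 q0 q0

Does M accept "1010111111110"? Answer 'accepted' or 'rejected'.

q0 --1--> q2
q2 --0--> q0
q0 --1--> q2
q2 --0--> q0
q0 --1--> q2
q2 --1--> q3
q3 --1--> q0
q0 --1--> q2
q2 --1--> q3
q3 --1--> q0
q0 --1--> q2
q2 --1--> q3
q3 --0--> q0
End in state q0, which is not an accepting state.

rejected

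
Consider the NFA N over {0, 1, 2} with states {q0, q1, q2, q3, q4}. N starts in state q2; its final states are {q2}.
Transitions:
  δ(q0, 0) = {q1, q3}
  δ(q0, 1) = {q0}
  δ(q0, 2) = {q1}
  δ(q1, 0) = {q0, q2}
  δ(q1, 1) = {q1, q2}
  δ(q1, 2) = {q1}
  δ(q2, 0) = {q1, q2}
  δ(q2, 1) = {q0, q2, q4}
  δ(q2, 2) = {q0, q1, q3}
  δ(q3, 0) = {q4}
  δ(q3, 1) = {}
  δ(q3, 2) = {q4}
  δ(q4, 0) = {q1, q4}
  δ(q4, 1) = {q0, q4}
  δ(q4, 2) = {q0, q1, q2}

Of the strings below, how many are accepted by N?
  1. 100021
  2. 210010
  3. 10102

100021: accepted
210010: accepted
10102: accepted

3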